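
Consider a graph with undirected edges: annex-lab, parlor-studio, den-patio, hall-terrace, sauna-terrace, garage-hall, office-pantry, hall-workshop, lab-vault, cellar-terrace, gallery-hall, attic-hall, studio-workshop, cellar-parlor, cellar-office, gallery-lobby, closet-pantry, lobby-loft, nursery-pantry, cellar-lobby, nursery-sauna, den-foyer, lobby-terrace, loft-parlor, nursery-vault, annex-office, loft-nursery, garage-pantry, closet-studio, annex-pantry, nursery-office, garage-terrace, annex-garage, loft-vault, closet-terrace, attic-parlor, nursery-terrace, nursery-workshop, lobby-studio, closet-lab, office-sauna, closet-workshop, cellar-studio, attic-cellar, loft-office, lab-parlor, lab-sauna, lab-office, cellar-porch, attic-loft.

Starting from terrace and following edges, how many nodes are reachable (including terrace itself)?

20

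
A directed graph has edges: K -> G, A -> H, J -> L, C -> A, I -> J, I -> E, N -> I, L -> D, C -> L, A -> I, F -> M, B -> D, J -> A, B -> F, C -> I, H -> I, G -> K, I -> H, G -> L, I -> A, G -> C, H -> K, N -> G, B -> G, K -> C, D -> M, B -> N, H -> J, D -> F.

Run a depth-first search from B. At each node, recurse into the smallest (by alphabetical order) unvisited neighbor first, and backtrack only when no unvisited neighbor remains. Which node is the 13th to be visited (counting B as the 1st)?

Visit B
B → D
D → F
F → M
B → G
G → C
C → A
A → H
H → I
I → E
I → J
J → L
H → K
B → N

Visit order: B, D, F, M, G, C, A, H, I, E, J, L, K, N

K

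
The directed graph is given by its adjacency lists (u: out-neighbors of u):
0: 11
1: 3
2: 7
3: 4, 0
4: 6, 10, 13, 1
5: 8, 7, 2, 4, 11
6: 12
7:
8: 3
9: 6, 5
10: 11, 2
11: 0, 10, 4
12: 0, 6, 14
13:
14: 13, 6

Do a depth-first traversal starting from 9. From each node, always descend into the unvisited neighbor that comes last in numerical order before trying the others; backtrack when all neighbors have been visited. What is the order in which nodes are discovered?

9, 6, 12, 14, 13, 0, 11, 10, 2, 7, 4, 1, 3, 5, 8

Visit 9
9 → 6
6 → 12
12 → 14
14 → 13
12 → 0
0 → 11
11 → 10
10 → 2
2 → 7
11 → 4
4 → 1
1 → 3
9 → 5
5 → 8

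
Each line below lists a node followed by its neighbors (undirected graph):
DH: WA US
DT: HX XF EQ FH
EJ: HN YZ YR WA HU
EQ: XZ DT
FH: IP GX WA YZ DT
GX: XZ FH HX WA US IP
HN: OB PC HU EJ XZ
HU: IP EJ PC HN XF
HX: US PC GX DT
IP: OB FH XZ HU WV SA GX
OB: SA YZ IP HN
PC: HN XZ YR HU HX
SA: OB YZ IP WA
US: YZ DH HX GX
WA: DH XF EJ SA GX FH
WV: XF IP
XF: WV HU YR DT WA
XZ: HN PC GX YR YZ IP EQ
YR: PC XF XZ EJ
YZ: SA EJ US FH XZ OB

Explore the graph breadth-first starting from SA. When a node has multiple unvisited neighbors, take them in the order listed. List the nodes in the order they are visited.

SA -> OB -> YZ -> IP -> WA -> HN -> EJ -> US -> FH -> XZ -> HU -> WV -> GX -> DH -> XF -> PC -> YR -> HX -> DT -> EQ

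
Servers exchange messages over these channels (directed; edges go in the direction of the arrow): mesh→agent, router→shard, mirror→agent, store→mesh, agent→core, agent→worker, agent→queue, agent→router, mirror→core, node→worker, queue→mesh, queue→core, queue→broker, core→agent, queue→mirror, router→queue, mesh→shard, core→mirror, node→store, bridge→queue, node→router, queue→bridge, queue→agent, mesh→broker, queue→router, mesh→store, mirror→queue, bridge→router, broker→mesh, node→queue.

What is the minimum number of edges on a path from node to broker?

Level 0: node
Level 1: queue, router, store, worker
Level 2: agent, bridge, broker, core, mesh, mirror, shard
broker first appears at level 2.

2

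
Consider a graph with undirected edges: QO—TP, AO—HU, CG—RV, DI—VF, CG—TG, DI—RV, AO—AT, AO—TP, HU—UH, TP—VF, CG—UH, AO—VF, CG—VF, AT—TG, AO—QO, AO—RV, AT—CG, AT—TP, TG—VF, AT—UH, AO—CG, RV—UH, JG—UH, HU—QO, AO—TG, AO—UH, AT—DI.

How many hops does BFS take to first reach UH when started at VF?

2

Level 0: VF
Level 1: AO, CG, DI, TG, TP
Level 2: AT, HU, QO, RV, UH
Level 3: JG
UH first appears at level 2.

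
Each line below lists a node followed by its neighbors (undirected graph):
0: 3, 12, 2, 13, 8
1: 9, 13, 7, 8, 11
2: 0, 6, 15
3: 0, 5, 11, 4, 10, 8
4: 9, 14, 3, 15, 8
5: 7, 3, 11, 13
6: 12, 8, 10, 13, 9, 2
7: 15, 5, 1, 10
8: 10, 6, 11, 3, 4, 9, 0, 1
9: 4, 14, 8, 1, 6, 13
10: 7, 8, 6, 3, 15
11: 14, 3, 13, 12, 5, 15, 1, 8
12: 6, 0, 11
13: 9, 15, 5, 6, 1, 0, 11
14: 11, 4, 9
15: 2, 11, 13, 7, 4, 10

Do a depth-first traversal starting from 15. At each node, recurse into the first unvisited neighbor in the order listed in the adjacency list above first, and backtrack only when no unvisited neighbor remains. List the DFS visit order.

15, 2, 0, 3, 5, 7, 1, 9, 4, 14, 11, 13, 6, 12, 8, 10

Visit 15
15 → 2
2 → 0
0 → 3
3 → 5
5 → 7
7 → 1
1 → 9
9 → 4
4 → 14
14 → 11
11 → 13
13 → 6
6 → 12
6 → 8
8 → 10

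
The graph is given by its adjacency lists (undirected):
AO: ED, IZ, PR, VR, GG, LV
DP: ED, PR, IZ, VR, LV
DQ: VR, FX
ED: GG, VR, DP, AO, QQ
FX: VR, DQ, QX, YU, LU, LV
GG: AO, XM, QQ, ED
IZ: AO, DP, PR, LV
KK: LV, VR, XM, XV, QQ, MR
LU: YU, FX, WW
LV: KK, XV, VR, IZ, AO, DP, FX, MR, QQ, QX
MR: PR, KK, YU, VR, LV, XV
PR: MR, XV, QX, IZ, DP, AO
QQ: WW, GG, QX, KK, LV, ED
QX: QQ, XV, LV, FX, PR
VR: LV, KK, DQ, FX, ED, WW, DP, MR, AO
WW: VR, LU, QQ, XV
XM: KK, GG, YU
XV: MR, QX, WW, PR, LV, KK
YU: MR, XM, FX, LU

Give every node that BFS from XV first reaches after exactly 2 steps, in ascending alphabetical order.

AO, DP, FX, IZ, LU, QQ, VR, XM, YU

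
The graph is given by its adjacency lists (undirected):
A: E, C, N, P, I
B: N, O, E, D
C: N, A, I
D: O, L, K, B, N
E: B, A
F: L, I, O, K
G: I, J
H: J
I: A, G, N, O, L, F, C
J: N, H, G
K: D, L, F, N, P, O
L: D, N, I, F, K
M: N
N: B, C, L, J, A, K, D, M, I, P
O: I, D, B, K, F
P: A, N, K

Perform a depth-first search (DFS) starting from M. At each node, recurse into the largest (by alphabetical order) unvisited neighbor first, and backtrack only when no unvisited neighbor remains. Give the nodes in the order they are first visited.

M N P K O I L F D B E A C G J H

Visit M
M → N
N → P
P → K
K → O
O → I
I → L
L → F
L → D
D → B
B → E
E → A
A → C
I → G
G → J
J → H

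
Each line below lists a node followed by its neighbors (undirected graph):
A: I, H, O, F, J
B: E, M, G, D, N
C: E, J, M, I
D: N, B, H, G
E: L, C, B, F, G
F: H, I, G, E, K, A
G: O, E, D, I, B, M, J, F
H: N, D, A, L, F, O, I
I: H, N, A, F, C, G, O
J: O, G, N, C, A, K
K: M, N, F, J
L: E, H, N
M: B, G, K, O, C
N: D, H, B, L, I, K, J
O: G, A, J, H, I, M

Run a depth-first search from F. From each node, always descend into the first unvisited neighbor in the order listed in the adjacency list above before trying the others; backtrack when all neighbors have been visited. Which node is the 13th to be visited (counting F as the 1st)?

Visit F
F → H
H → N
N → D
D → B
B → E
E → L
E → C
C → J
J → O
O → G
G → I
I → A
G → M
M → K

Visit order: F, H, N, D, B, E, L, C, J, O, G, I, A, M, K

A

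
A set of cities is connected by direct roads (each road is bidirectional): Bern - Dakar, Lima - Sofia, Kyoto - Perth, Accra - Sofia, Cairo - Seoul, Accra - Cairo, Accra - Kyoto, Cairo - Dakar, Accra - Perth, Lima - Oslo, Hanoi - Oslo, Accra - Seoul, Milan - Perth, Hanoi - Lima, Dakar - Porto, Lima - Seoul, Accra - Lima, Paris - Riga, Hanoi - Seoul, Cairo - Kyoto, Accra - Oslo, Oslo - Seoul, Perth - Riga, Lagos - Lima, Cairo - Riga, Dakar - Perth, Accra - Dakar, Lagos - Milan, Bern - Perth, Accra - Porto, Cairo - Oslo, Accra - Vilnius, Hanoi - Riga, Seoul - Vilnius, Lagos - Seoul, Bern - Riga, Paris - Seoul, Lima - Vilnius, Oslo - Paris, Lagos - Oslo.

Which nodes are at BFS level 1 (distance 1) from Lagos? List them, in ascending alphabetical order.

Lima, Milan, Oslo, Seoul

Level 0: Lagos
Level 1: Lima, Milan, Oslo, Seoul
Level 2: Accra, Cairo, Hanoi, Paris, Perth, Sofia, Vilnius
Level 3: Bern, Dakar, Kyoto, Porto, Riga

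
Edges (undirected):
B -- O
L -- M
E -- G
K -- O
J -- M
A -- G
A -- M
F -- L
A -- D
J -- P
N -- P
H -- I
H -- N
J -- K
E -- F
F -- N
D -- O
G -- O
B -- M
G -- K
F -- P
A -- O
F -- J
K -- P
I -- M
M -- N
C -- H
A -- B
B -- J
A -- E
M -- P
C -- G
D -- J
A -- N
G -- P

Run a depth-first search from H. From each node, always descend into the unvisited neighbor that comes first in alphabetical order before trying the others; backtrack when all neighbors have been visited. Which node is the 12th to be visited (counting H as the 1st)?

Visit H
H → C
C → G
G → A
A → B
B → J
J → D
D → O
O → K
K → P
P → F
F → E
F → L
L → M
M → I
M → N

Visit order: H, C, G, A, B, J, D, O, K, P, F, E, L, M, I, N

E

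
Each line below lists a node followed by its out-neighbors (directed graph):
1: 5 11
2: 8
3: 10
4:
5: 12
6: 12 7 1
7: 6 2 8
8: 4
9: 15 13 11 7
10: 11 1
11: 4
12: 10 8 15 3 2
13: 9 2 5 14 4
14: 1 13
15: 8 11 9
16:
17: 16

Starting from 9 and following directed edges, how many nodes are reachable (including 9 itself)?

15

BFS from 9 visits: 9, 7, 11, 13, 15, 2, 6, 8, 4, 5, 14, 1, 12, 3, 10
Reachable nodes: 15 of 17 total.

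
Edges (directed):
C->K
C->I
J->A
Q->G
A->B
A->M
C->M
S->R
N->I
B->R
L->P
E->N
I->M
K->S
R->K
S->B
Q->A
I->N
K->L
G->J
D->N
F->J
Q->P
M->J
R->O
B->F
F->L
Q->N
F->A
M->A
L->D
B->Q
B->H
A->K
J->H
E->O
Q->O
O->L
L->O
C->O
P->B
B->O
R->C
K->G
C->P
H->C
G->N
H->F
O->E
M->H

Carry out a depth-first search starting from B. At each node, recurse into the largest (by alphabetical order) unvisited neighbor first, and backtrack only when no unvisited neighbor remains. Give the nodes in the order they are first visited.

B, R, O, L, P, D, N, I, M, J, H, F, A, K, S, G, C, E, Q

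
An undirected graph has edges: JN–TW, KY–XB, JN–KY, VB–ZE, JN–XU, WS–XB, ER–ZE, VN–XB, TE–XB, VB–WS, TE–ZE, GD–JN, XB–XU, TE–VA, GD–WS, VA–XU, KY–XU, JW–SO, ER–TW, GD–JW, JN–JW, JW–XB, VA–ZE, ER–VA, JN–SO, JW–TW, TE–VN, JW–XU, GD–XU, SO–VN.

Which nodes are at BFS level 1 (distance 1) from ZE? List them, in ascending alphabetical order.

ER, TE, VA, VB

Level 0: ZE
Level 1: ER, TE, VA, VB
Level 2: TW, VN, WS, XB, XU
Level 3: GD, JN, JW, KY, SO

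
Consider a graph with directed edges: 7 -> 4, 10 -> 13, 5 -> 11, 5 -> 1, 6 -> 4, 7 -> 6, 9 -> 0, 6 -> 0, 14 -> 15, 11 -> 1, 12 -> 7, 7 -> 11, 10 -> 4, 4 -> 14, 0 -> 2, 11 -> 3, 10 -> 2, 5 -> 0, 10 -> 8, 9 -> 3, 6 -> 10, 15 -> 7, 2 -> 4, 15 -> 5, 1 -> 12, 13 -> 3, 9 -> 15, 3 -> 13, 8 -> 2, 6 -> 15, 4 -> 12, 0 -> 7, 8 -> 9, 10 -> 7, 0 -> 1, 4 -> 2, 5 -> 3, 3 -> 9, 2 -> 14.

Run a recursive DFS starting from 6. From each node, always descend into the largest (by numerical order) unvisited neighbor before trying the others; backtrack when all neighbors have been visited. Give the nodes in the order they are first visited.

6, 15, 7, 11, 3, 13, 9, 0, 2, 14, 4, 12, 1, 5, 10, 8

Visit 6
6 → 15
15 → 7
7 → 11
11 → 3
3 → 13
3 → 9
9 → 0
0 → 2
2 → 14
2 → 4
4 → 12
0 → 1
15 → 5
6 → 10
10 → 8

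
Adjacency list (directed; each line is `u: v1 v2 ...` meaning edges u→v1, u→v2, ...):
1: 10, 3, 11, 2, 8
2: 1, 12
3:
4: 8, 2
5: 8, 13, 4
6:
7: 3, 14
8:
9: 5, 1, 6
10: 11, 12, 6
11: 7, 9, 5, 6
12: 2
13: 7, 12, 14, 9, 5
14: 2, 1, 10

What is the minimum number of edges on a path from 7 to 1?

2

Level 0: 7
Level 1: 3, 14
Level 2: 1, 2, 10
Level 3: 6, 8, 11, 12
Level 4: 5, 9
Level 5: 4, 13
1 first appears at level 2.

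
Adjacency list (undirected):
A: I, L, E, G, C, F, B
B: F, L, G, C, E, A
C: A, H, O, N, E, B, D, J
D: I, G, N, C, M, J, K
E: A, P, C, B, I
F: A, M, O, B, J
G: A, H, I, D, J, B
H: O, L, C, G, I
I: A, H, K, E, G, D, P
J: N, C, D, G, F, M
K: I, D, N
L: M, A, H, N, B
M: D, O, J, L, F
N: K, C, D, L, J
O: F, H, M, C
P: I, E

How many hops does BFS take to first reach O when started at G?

2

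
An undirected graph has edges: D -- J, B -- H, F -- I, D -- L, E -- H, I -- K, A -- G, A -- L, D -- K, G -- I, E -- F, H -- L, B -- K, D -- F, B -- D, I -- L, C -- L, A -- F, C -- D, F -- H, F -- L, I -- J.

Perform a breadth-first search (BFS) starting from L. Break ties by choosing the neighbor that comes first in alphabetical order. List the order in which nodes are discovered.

Visit L; enqueue A, C, D, F, H, I → queue [A, C, D, F, H, I]
Visit A; enqueue G → queue [C, D, F, H, I, G]
Visit C → queue [D, F, H, I, G]
Visit D; enqueue B, J, K → queue [F, H, I, G, B, J, K]
Visit F; enqueue E → queue [H, I, G, B, J, K, E]
Visit H → queue [I, G, B, J, K, E]
Visit I → queue [G, B, J, K, E]
Visit G → queue [B, J, K, E]
Visit B → queue [J, K, E]
Visit J → queue [K, E]
Visit K → queue [E]
Visit E → queue []

L, A, C, D, F, H, I, G, B, J, K, E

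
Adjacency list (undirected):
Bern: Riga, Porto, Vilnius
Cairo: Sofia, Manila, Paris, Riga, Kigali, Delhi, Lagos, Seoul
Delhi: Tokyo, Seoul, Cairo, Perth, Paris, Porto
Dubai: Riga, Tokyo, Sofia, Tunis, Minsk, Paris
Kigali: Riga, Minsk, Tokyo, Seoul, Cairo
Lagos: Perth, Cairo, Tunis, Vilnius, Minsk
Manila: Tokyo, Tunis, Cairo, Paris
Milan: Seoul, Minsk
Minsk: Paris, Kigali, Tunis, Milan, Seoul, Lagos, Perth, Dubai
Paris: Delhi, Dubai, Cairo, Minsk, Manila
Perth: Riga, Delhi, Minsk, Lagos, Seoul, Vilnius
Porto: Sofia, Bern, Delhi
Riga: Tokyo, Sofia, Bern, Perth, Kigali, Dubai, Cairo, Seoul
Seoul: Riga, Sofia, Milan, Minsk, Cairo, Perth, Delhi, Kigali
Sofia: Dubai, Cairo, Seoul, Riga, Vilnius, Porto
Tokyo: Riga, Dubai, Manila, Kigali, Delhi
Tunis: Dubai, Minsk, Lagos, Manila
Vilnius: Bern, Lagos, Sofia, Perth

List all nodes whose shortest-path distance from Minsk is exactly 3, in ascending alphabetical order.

Bern, Porto

Level 0: Minsk
Level 1: Dubai, Kigali, Lagos, Milan, Paris, Perth, Seoul, Tunis
Level 2: Cairo, Delhi, Manila, Riga, Sofia, Tokyo, Vilnius
Level 3: Bern, Porto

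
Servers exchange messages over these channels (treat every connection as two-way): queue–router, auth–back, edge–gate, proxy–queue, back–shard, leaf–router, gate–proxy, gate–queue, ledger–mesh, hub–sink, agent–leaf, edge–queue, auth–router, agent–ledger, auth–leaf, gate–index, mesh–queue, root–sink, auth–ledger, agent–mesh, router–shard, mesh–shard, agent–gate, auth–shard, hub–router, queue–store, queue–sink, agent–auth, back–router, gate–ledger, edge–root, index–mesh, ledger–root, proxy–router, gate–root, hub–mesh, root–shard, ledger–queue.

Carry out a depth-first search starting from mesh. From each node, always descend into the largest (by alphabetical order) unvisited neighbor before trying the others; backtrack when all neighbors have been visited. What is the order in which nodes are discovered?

Visit mesh
mesh → shard
shard → router
router → queue
queue → store
queue → sink
sink → root
root → ledger
ledger → gate
gate → proxy
gate → index
gate → edge
gate → agent
agent → leaf
leaf → auth
auth → back
sink → hub

mesh, shard, router, queue, store, sink, root, ledger, gate, proxy, index, edge, agent, leaf, auth, back, hub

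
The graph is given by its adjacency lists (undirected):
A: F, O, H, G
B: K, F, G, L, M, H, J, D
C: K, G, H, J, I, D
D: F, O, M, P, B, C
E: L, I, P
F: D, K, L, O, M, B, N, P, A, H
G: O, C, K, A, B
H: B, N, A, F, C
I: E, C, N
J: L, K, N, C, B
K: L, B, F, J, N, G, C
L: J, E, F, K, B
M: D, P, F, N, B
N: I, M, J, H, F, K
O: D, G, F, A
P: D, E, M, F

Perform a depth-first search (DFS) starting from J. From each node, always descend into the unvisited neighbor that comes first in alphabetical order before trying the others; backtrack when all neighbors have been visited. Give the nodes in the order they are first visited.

J, B, D, C, G, A, F, H, N, I, E, L, K, P, M, O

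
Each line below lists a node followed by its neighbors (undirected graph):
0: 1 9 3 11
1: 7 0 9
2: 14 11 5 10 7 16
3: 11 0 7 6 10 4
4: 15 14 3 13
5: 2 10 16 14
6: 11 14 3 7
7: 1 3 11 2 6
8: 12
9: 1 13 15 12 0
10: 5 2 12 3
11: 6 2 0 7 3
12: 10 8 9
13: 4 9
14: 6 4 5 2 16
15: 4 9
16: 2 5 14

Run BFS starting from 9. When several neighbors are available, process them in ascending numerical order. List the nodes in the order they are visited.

9 -> 0 -> 1 -> 12 -> 13 -> 15 -> 3 -> 11 -> 7 -> 8 -> 10 -> 4 -> 6 -> 2 -> 5 -> 14 -> 16

Visit 9; enqueue 0, 1, 12, 13, 15 → queue [0, 1, 12, 13, 15]
Visit 0; enqueue 3, 11 → queue [1, 12, 13, 15, 3, 11]
Visit 1; enqueue 7 → queue [12, 13, 15, 3, 11, 7]
Visit 12; enqueue 8, 10 → queue [13, 15, 3, 11, 7, 8, 10]
Visit 13; enqueue 4 → queue [15, 3, 11, 7, 8, 10, 4]
Visit 15 → queue [3, 11, 7, 8, 10, 4]
Visit 3; enqueue 6 → queue [11, 7, 8, 10, 4, 6]
Visit 11; enqueue 2 → queue [7, 8, 10, 4, 6, 2]
Visit 7 → queue [8, 10, 4, 6, 2]
Visit 8 → queue [10, 4, 6, 2]
Visit 10; enqueue 5 → queue [4, 6, 2, 5]
Visit 4; enqueue 14 → queue [6, 2, 5, 14]
Visit 6 → queue [2, 5, 14]
Visit 2; enqueue 16 → queue [5, 14, 16]
Visit 5 → queue [14, 16]
Visit 14 → queue [16]
Visit 16 → queue []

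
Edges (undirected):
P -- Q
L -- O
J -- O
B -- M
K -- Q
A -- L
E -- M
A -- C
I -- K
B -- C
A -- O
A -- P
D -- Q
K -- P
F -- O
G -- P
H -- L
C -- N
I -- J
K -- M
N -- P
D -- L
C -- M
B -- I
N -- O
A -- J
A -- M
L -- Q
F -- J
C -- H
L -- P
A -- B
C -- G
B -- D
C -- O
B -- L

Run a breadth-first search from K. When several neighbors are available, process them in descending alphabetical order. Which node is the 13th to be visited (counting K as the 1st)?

Visit K; enqueue Q, P, M, I → queue [Q, P, M, I]
Visit Q; enqueue L, D → queue [P, M, I, L, D]
Visit P; enqueue N, G, A → queue [M, I, L, D, N, G, A]
Visit M; enqueue E, C, B → queue [I, L, D, N, G, A, E, C, B]
Visit I; enqueue J → queue [L, D, N, G, A, E, C, B, J]
Visit L; enqueue O, H → queue [D, N, G, A, E, C, B, J, O, H]
Visit D → queue [N, G, A, E, C, B, J, O, H]
Visit N → queue [G, A, E, C, B, J, O, H]
Visit G → queue [A, E, C, B, J, O, H]
Visit A → queue [E, C, B, J, O, H]
Visit E → queue [C, B, J, O, H]
Visit C → queue [B, J, O, H]
Visit B → queue [J, O, H]
Visit J; enqueue F → queue [O, H, F]
Visit O → queue [H, F]
Visit H → queue [F]
Visit F → queue []

Visit order: K, Q, P, M, I, L, D, N, G, A, E, C, B, J, O, H, F

B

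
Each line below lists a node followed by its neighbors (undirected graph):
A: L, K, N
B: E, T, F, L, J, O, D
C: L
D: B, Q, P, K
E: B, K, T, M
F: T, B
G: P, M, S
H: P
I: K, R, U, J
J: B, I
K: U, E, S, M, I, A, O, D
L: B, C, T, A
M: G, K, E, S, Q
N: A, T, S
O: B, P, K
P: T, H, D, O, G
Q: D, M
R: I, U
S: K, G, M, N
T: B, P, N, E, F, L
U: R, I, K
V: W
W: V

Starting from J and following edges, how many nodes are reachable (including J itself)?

21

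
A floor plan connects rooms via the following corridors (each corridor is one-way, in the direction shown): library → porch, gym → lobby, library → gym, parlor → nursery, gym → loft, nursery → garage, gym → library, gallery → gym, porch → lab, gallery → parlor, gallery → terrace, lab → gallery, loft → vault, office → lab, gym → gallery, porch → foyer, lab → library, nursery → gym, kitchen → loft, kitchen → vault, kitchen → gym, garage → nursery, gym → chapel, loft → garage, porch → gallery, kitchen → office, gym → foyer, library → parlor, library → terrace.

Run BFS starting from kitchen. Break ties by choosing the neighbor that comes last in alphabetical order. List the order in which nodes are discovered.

Visit kitchen; enqueue vault, office, loft, gym → queue [vault, office, loft, gym]
Visit vault → queue [office, loft, gym]
Visit office; enqueue lab → queue [loft, gym, lab]
Visit loft; enqueue garage → queue [gym, lab, garage]
Visit gym; enqueue lobby, library, gallery, foyer, chapel → queue [lab, garage, lobby, library, gallery, foyer, chapel]
Visit lab → queue [garage, lobby, library, gallery, foyer, chapel]
Visit garage; enqueue nursery → queue [lobby, library, gallery, foyer, chapel, nursery]
Visit lobby → queue [library, gallery, foyer, chapel, nursery]
Visit library; enqueue terrace, porch, parlor → queue [gallery, foyer, chapel, nursery, terrace, porch, parlor]
Visit gallery → queue [foyer, chapel, nursery, terrace, porch, parlor]
Visit foyer → queue [chapel, nursery, terrace, porch, parlor]
Visit chapel → queue [nursery, terrace, porch, parlor]
Visit nursery → queue [terrace, porch, parlor]
Visit terrace → queue [porch, parlor]
Visit porch → queue [parlor]
Visit parlor → queue []

kitchen, vault, office, loft, gym, lab, garage, lobby, library, gallery, foyer, chapel, nursery, terrace, porch, parlor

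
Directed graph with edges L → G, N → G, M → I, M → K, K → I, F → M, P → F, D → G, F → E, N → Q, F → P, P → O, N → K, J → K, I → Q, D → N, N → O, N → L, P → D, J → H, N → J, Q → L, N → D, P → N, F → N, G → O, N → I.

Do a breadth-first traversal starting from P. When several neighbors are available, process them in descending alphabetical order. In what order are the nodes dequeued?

Visit P; enqueue O, N, F, D → queue [O, N, F, D]
Visit O → queue [N, F, D]
Visit N; enqueue Q, L, K, J, I, G → queue [F, D, Q, L, K, J, I, G]
Visit F; enqueue M, E → queue [D, Q, L, K, J, I, G, M, E]
Visit D → queue [Q, L, K, J, I, G, M, E]
Visit Q → queue [L, K, J, I, G, M, E]
Visit L → queue [K, J, I, G, M, E]
Visit K → queue [J, I, G, M, E]
Visit J; enqueue H → queue [I, G, M, E, H]
Visit I → queue [G, M, E, H]
Visit G → queue [M, E, H]
Visit M → queue [E, H]
Visit E → queue [H]
Visit H → queue []

P → O → N → F → D → Q → L → K → J → I → G → M → E → H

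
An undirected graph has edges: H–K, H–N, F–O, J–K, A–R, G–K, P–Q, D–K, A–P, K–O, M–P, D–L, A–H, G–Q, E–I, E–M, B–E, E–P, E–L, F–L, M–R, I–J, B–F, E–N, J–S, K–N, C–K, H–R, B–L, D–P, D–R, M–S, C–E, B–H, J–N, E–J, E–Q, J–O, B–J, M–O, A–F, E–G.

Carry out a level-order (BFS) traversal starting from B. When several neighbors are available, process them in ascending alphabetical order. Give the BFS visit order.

B → E → F → H → J → L → C → G → I → M → N → P → Q → A → O → K → R → S → D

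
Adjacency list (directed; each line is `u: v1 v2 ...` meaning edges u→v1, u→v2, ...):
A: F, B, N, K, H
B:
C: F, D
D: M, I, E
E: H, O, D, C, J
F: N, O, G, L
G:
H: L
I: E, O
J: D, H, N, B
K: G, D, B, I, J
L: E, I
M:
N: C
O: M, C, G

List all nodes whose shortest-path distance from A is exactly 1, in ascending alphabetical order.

Level 0: A
Level 1: B, F, H, K, N
Level 2: C, D, G, I, J, L, O
Level 3: E, M

B, F, H, K, N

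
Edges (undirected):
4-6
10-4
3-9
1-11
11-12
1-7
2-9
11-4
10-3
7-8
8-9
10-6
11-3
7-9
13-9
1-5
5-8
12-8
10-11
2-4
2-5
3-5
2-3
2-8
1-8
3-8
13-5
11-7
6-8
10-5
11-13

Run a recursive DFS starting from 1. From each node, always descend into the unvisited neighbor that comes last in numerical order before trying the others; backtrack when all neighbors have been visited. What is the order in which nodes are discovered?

Visit 1
1 → 11
11 → 13
13 → 9
9 → 8
8 → 12
8 → 7
8 → 6
6 → 10
10 → 5
5 → 3
3 → 2
2 → 4

1 → 11 → 13 → 9 → 8 → 12 → 7 → 6 → 10 → 5 → 3 → 2 → 4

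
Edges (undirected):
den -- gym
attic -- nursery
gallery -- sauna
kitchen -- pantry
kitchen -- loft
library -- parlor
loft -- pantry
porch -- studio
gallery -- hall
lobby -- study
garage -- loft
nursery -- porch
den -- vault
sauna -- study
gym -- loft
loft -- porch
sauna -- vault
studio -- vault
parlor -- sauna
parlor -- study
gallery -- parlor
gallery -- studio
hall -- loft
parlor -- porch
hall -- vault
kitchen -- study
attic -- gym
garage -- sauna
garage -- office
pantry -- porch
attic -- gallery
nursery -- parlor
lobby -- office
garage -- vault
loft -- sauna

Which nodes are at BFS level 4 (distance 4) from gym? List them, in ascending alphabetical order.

library, lobby

Level 0: gym
Level 1: attic, den, loft
Level 2: gallery, garage, hall, kitchen, nursery, pantry, porch, sauna, vault
Level 3: office, parlor, studio, study
Level 4: library, lobby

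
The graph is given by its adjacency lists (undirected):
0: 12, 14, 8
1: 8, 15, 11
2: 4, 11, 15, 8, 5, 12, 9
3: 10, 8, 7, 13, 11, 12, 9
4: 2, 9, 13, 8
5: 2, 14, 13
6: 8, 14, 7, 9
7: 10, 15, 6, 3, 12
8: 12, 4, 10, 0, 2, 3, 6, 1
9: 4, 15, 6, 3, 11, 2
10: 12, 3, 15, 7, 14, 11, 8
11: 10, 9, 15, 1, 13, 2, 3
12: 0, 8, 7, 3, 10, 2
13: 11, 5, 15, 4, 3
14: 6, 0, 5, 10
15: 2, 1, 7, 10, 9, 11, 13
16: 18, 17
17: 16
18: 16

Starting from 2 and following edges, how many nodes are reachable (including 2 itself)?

BFS from 2 visits: 2, 4, 11, 15, 8, 5, 12, 9, 13, 10, 1, 3, 7, 0, 6, 14
Reachable nodes: 16 of 19 total.

16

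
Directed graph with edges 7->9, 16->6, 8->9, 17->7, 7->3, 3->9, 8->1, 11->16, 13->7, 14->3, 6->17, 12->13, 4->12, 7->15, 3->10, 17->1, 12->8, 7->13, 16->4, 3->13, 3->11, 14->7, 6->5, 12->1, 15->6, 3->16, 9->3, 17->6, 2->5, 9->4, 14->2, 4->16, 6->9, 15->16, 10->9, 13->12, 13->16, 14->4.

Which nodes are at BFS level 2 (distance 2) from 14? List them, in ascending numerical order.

5, 9, 10, 11, 12, 13, 15, 16

Level 0: 14
Level 1: 2, 3, 4, 7
Level 2: 5, 9, 10, 11, 12, 13, 15, 16
Level 3: 1, 6, 8
Level 4: 17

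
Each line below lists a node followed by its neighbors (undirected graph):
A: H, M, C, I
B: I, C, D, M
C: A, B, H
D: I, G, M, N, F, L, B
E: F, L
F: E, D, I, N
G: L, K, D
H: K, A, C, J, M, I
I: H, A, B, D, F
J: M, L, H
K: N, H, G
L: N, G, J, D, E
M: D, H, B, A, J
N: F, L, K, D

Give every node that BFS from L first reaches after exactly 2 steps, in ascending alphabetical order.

Level 0: L
Level 1: D, E, G, J, N
Level 2: B, F, H, I, K, M
Level 3: A, C

B, F, H, I, K, M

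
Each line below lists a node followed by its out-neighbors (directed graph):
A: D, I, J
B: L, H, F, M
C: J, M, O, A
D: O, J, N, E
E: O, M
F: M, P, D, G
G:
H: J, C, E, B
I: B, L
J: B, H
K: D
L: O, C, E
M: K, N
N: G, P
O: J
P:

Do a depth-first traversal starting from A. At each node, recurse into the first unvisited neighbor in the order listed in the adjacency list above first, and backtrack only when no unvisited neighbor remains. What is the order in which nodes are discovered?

A → D → O → J → B → L → C → M → K → N → G → P → E → H → F → I

Visit A
A → D
D → O
O → J
J → B
B → L
L → C
C → M
M → K
M → N
N → G
N → P
L → E
B → H
B → F
A → I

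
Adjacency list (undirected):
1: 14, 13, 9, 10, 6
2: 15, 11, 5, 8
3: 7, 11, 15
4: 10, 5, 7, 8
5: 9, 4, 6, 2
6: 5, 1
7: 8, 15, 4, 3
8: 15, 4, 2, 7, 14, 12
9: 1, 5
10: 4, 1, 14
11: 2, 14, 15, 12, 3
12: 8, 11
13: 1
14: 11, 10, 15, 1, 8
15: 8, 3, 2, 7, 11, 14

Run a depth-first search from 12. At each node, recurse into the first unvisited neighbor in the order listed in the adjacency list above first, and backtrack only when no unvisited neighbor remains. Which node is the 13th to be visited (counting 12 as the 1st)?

Visit 12
12 → 8
8 → 15
15 → 3
3 → 7
7 → 4
4 → 10
10 → 1
1 → 14
14 → 11
11 → 2
2 → 5
5 → 9
5 → 6
1 → 13

Visit order: 12, 8, 15, 3, 7, 4, 10, 1, 14, 11, 2, 5, 9, 6, 13

9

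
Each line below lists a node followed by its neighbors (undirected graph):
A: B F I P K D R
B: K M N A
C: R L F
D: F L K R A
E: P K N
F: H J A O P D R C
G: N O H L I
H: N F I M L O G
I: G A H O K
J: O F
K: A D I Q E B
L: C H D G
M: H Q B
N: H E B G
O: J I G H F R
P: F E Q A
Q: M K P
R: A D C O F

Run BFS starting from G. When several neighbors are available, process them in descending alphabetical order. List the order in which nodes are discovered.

Visit G; enqueue O, N, L, I, H → queue [O, N, L, I, H]
Visit O; enqueue R, J, F → queue [N, L, I, H, R, J, F]
Visit N; enqueue E, B → queue [L, I, H, R, J, F, E, B]
Visit L; enqueue D, C → queue [I, H, R, J, F, E, B, D, C]
Visit I; enqueue K, A → queue [H, R, J, F, E, B, D, C, K, A]
Visit H; enqueue M → queue [R, J, F, E, B, D, C, K, A, M]
Visit R → queue [J, F, E, B, D, C, K, A, M]
Visit J → queue [F, E, B, D, C, K, A, M]
Visit F; enqueue P → queue [E, B, D, C, K, A, M, P]
Visit E → queue [B, D, C, K, A, M, P]
Visit B → queue [D, C, K, A, M, P]
Visit D → queue [C, K, A, M, P]
Visit C → queue [K, A, M, P]
Visit K; enqueue Q → queue [A, M, P, Q]
Visit A → queue [M, P, Q]
Visit M → queue [P, Q]
Visit P → queue [Q]
Visit Q → queue []

G, O, N, L, I, H, R, J, F, E, B, D, C, K, A, M, P, Q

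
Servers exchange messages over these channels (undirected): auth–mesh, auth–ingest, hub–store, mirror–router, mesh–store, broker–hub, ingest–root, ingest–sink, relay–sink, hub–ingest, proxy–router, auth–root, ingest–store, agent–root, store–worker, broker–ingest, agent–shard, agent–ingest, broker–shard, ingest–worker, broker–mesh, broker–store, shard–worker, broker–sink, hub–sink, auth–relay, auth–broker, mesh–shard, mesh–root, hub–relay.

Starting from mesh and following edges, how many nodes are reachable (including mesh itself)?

12

BFS from mesh visits: mesh, store, shard, root, broker, auth, worker, ingest, hub, agent, sink, relay
Reachable nodes: 12 of 15 total.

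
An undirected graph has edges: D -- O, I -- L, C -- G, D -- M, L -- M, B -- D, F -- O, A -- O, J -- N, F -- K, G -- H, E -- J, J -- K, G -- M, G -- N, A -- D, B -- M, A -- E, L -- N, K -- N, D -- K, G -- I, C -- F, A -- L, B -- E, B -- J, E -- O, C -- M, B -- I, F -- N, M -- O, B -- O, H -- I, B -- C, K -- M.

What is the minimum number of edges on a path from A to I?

Level 0: A
Level 1: D, E, L, O
Level 2: B, F, I, J, K, M, N
Level 3: C, G, H
I first appears at level 2.

2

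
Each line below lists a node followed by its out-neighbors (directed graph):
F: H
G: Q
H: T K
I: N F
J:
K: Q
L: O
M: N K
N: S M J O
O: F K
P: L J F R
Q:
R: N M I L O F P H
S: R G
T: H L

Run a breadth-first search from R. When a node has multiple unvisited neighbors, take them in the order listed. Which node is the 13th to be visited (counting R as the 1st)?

T

Visit R; enqueue N, M, I, L, O, F, P, H → queue [N, M, I, L, O, F, P, H]
Visit N; enqueue S, J → queue [M, I, L, O, F, P, H, S, J]
Visit M; enqueue K → queue [I, L, O, F, P, H, S, J, K]
Visit I → queue [L, O, F, P, H, S, J, K]
Visit L → queue [O, F, P, H, S, J, K]
Visit O → queue [F, P, H, S, J, K]
Visit F → queue [P, H, S, J, K]
Visit P → queue [H, S, J, K]
Visit H; enqueue T → queue [S, J, K, T]
Visit S; enqueue G → queue [J, K, T, G]
Visit J → queue [K, T, G]
Visit K; enqueue Q → queue [T, G, Q]
Visit T → queue [G, Q]
Visit G → queue [Q]
Visit Q → queue []

Visit order: R, N, M, I, L, O, F, P, H, S, J, K, T, G, Q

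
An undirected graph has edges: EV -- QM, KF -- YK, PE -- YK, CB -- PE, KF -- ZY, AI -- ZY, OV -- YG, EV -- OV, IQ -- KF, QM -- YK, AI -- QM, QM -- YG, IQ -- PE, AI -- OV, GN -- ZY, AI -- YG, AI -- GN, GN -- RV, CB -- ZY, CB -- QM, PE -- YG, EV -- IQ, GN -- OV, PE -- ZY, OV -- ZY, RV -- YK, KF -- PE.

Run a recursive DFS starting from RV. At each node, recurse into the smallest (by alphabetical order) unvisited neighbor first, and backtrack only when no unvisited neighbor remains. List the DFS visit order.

Visit RV
RV → GN
GN → AI
AI → OV
OV → EV
EV → IQ
IQ → KF
KF → PE
PE → CB
CB → QM
QM → YG
QM → YK
CB → ZY

RV GN AI OV EV IQ KF PE CB QM YG YK ZY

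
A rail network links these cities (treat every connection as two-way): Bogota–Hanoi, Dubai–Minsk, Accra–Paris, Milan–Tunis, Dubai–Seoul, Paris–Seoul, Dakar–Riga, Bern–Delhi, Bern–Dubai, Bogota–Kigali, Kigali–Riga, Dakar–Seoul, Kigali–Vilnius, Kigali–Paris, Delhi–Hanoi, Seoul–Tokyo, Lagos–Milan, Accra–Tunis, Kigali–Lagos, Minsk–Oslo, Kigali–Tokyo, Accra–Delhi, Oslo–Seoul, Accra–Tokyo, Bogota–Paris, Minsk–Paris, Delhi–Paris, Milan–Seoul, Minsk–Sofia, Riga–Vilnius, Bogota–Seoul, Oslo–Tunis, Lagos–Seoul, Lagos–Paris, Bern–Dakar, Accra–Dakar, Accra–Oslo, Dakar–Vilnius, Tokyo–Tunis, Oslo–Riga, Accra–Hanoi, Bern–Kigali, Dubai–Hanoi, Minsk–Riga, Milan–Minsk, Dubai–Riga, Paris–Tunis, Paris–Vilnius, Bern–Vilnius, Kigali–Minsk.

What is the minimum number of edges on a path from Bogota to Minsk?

2

Level 0: Bogota
Level 1: Hanoi, Kigali, Paris, Seoul
Level 2: Accra, Bern, Dakar, Delhi, Dubai, Lagos, Milan, Minsk, Oslo, Riga, Tokyo, Tunis, Vilnius
Level 3: Sofia
Minsk first appears at level 2.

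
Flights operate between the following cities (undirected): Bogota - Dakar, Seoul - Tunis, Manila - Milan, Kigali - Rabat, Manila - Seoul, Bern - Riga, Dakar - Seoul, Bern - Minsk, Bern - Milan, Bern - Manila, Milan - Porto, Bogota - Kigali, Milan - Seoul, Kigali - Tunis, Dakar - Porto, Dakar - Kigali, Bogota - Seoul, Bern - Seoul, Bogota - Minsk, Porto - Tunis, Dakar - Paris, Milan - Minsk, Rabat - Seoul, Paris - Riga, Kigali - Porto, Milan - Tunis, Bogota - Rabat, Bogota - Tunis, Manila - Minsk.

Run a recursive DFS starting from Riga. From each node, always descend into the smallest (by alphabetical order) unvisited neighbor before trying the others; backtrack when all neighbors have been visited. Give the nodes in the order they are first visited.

Riga Bern Manila Milan Minsk Bogota Dakar Kigali Porto Tunis Seoul Rabat Paris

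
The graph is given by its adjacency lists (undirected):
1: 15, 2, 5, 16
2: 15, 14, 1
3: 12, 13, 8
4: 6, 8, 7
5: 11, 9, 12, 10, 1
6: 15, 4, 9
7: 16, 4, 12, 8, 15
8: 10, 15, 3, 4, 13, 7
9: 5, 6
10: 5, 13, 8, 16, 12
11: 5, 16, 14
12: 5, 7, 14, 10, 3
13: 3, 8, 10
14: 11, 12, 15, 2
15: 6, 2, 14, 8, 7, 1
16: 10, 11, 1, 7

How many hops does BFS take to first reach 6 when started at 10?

3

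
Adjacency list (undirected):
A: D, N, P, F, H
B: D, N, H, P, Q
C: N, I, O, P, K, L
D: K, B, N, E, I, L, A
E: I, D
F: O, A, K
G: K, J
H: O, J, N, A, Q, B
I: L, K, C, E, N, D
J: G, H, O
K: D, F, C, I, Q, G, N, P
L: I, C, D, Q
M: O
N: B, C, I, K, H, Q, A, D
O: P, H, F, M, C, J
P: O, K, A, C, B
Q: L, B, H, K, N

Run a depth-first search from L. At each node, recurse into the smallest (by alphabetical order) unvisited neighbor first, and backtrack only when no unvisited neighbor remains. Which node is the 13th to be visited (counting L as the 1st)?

Q

Visit L
L → C
C → I
I → D
D → A
A → F
F → K
K → G
G → J
J → H
H → B
B → N
N → Q
B → P
P → O
O → M
D → E

Visit order: L, C, I, D, A, F, K, G, J, H, B, N, Q, P, O, M, E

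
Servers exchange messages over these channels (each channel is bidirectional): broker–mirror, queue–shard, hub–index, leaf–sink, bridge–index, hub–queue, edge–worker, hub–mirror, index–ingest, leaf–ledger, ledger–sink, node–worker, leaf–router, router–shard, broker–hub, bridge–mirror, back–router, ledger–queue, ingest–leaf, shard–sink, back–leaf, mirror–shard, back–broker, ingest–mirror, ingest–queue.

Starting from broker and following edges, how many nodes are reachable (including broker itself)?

BFS from broker visits: broker, back, hub, mirror, leaf, router, index, queue, bridge, ingest, shard, ledger, sink
Reachable nodes: 13 of 16 total.

13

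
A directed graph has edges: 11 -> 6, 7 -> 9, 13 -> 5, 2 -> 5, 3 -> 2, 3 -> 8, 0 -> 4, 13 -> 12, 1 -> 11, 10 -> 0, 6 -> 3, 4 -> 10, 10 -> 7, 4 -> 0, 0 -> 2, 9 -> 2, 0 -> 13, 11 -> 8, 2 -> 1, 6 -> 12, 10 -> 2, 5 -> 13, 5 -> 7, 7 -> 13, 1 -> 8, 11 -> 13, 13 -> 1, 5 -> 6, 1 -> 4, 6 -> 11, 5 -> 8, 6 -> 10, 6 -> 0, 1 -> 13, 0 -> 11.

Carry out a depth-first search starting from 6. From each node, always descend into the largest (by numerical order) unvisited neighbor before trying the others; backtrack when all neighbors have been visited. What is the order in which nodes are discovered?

6 → 12 → 11 → 13 → 5 → 8 → 7 → 9 → 2 → 1 → 4 → 10 → 0 → 3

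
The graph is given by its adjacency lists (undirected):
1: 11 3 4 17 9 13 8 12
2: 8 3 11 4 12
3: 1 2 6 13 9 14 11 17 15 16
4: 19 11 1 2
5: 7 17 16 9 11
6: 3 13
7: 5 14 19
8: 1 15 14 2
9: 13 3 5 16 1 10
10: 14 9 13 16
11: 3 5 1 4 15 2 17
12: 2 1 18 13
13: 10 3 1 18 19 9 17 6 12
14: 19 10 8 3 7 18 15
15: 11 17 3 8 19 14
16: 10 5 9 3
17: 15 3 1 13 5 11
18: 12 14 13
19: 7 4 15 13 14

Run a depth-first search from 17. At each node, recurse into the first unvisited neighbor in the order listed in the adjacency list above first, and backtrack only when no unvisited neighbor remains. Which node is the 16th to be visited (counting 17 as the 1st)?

Visit 17
17 → 15
15 → 11
11 → 3
3 → 1
1 → 4
4 → 19
19 → 7
7 → 5
5 → 16
16 → 10
10 → 14
14 → 8
8 → 2
2 → 12
12 → 18
18 → 13
13 → 9
13 → 6

Visit order: 17, 15, 11, 3, 1, 4, 19, 7, 5, 16, 10, 14, 8, 2, 12, 18, 13, 9, 6

18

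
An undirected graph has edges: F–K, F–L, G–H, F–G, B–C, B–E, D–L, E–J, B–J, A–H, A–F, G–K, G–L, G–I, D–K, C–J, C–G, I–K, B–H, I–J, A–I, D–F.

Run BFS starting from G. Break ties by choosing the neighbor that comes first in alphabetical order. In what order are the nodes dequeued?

Visit G; enqueue C, F, H, I, K, L → queue [C, F, H, I, K, L]
Visit C; enqueue B, J → queue [F, H, I, K, L, B, J]
Visit F; enqueue A, D → queue [H, I, K, L, B, J, A, D]
Visit H → queue [I, K, L, B, J, A, D]
Visit I → queue [K, L, B, J, A, D]
Visit K → queue [L, B, J, A, D]
Visit L → queue [B, J, A, D]
Visit B; enqueue E → queue [J, A, D, E]
Visit J → queue [A, D, E]
Visit A → queue [D, E]
Visit D → queue [E]
Visit E → queue []

G, C, F, H, I, K, L, B, J, A, D, E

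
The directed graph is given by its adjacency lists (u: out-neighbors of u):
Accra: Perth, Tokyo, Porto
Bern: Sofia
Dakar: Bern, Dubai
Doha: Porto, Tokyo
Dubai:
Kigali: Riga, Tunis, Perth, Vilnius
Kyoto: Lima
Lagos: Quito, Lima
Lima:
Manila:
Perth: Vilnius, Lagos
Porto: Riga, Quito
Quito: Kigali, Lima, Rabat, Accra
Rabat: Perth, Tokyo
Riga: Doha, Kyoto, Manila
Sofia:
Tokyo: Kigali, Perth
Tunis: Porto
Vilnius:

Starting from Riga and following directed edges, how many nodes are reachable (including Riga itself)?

15

BFS from Riga visits: Riga, Doha, Kyoto, Manila, Porto, Tokyo, Lima, Quito, Kigali, Perth, Accra, Rabat, Tunis, Vilnius, Lagos
Reachable nodes: 15 of 19 total.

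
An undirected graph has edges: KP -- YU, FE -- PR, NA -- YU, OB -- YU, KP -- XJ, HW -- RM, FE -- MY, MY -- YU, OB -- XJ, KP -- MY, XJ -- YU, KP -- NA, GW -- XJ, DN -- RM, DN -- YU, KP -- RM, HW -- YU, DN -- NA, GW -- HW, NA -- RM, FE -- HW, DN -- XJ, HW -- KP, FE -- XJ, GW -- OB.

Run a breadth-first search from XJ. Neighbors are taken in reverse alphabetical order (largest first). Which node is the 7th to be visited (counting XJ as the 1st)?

DN

Visit XJ; enqueue YU, OB, KP, GW, FE, DN → queue [YU, OB, KP, GW, FE, DN]
Visit YU; enqueue NA, MY, HW → queue [OB, KP, GW, FE, DN, NA, MY, HW]
Visit OB → queue [KP, GW, FE, DN, NA, MY, HW]
Visit KP; enqueue RM → queue [GW, FE, DN, NA, MY, HW, RM]
Visit GW → queue [FE, DN, NA, MY, HW, RM]
Visit FE; enqueue PR → queue [DN, NA, MY, HW, RM, PR]
Visit DN → queue [NA, MY, HW, RM, PR]
Visit NA → queue [MY, HW, RM, PR]
Visit MY → queue [HW, RM, PR]
Visit HW → queue [RM, PR]
Visit RM → queue [PR]
Visit PR → queue []

Visit order: XJ, YU, OB, KP, GW, FE, DN, NA, MY, HW, RM, PR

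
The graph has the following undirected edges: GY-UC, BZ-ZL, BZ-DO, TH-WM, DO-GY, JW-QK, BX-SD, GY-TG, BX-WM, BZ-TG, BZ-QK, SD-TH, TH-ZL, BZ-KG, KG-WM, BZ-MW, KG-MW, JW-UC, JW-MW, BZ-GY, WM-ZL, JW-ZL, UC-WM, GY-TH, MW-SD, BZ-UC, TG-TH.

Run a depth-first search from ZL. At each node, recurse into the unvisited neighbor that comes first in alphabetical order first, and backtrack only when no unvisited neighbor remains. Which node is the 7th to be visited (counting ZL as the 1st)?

SD

Visit ZL
ZL → BZ
BZ → DO
DO → GY
GY → TG
TG → TH
TH → SD
SD → BX
BX → WM
WM → KG
KG → MW
MW → JW
JW → QK
JW → UC

Visit order: ZL, BZ, DO, GY, TG, TH, SD, BX, WM, KG, MW, JW, QK, UC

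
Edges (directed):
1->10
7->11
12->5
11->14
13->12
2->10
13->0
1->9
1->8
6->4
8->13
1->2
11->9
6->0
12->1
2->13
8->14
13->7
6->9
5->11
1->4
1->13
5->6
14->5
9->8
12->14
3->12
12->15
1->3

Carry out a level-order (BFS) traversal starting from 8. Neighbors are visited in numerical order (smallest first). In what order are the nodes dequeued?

8, 13, 14, 0, 7, 12, 5, 11, 1, 15, 6, 9, 2, 3, 4, 10

Visit 8; enqueue 13, 14 → queue [13, 14]
Visit 13; enqueue 0, 7, 12 → queue [14, 0, 7, 12]
Visit 14; enqueue 5 → queue [0, 7, 12, 5]
Visit 0 → queue [7, 12, 5]
Visit 7; enqueue 11 → queue [12, 5, 11]
Visit 12; enqueue 1, 15 → queue [5, 11, 1, 15]
Visit 5; enqueue 6 → queue [11, 1, 15, 6]
Visit 11; enqueue 9 → queue [1, 15, 6, 9]
Visit 1; enqueue 2, 3, 4, 10 → queue [15, 6, 9, 2, 3, 4, 10]
Visit 15 → queue [6, 9, 2, 3, 4, 10]
Visit 6 → queue [9, 2, 3, 4, 10]
Visit 9 → queue [2, 3, 4, 10]
Visit 2 → queue [3, 4, 10]
Visit 3 → queue [4, 10]
Visit 4 → queue [10]
Visit 10 → queue []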